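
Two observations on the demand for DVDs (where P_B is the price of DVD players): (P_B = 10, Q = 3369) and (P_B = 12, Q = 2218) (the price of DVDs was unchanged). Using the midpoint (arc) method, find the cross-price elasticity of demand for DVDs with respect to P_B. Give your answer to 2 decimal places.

ΔQ_A = 2218 − 3369 = -1151; ΔP_B = 12 − 10 = 2.
Midpoints: Q̄_A = 2793.5, P̄_B = 11.00.
ε = (ΔQ_A/Q̄_A)/(ΔP_B/P̄_B) = (-1151/2793.5)/(2/11.00) ≈ -2.27.

-2.27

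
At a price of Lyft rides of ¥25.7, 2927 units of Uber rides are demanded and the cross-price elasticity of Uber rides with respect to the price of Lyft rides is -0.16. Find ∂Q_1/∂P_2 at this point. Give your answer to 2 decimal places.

-18.22

ε = (∂Q_1/∂P_2)·(P_2/Q_1) ⇒ ∂Q_1/∂P_2 = ε·Q_1/P_2 = -0.16 × 2927/25.7 ≈ -18.22.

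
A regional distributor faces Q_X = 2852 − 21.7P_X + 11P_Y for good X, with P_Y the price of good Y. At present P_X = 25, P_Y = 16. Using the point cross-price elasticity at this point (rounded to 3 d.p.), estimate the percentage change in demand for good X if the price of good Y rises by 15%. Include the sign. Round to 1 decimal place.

1.1%

At P_X = 25, P_Y = 16: Q_X = 2485.5.
∂Q_X/∂P_Y = 11.
ε = (∂Q_X/∂P_Y)(P_Y/Q_X) = 11.0000 × 16/2485.5 ≈ 0.071.
%ΔQ_X ≈ ε × %ΔP_Y = 0.071 × (15%) = 1.1%.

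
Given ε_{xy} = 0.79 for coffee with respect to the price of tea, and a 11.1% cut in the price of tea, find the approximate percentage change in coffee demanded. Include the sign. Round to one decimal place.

%ΔQ ≈ ε × %ΔP of tea = 0.79 × (-11.1%) = -8.8%.

-8.8%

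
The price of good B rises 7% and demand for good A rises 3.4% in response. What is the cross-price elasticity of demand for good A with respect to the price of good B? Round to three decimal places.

0.486

ε = (%ΔQ of good A) / (%ΔP of good B) = (3.4%) / (7%) ≈ 0.486.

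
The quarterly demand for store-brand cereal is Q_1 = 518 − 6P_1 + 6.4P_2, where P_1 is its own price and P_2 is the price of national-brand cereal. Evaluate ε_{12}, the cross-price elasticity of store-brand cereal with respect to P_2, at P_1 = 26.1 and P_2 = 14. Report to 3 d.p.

0.199

At P_1 = 26.1 and P_2 = 14: Q_1 = 451.
∂Q_1/∂P_2 = 6.4.
ε = (∂Q_1/∂P_2)(P_2/Q_1) = 6.4 × (14/451) ≈ 0.199.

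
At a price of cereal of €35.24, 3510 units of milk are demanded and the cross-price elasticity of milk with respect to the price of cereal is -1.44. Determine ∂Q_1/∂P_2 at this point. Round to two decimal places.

-143.43

ε = (∂Q_1/∂P_2)·(P_2/Q_1) ⇒ ∂Q_1/∂P_2 = ε·Q_1/P_2 = -1.44 × 3510/35.24 ≈ -143.43.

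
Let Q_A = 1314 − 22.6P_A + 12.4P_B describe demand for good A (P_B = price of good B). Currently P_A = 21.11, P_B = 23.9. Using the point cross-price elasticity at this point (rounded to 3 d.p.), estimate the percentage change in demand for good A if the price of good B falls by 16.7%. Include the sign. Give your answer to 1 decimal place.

-4.4%

At P_A = 21.11, P_B = 23.9: Q_A = 1133.274.
∂Q_A/∂P_B = 12.4.
ε = (∂Q_A/∂P_B)(P_B/Q_A) = 12.4000 × 23.9/1133.274 ≈ 0.262.
%ΔQ_A ≈ ε × %ΔP_B = 0.262 × (-16.7%) = -4.4%.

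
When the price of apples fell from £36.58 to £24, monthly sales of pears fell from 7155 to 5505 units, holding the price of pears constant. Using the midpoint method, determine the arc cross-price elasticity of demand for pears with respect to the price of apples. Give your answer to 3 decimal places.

0.628

ΔQ_A = 5505 − 7155 = -1650; ΔP_B = 24 − 36.58 = -12.58.
Midpoints: Q̄_A = 6330.0, P̄_B = 30.29.
ε = (ΔQ_A/Q̄_A)/(ΔP_B/P̄_B) = (-1650/6330.0)/(-12.58/30.29) ≈ 0.628.
ε > 0: pears and apples are substitutes.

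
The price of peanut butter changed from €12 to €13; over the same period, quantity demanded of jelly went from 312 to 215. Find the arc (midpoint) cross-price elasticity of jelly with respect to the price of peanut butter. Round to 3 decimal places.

ΔQ_A = 215 − 312 = -97; ΔP_B = 13 − 12 = 1.
Midpoints: Q̄_A = 263.5, P̄_B = 12.50.
ε = (ΔQ_A/Q̄_A)/(ΔP_B/P̄_B) = (-97/263.5)/(1/12.50) ≈ -4.602.
ε < 0: jelly and peanut butter are complements.

-4.602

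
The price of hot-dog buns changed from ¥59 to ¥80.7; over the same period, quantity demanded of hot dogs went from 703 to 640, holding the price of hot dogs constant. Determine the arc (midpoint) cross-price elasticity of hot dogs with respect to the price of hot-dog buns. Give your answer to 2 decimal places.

-0.30

ΔQ_A = 640 − 703 = -63; ΔP_B = 80.7 − 59 = 21.7.
Midpoints: Q̄_A = 671.5, P̄_B = 69.85.
ε = (ΔQ_A/Q̄_A)/(ΔP_B/P̄_B) = (-63/671.5)/(21.7/69.85) ≈ -0.30.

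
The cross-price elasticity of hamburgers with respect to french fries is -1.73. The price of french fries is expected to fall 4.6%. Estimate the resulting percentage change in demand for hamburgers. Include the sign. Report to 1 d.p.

8.0%

%ΔQ ≈ ε × %ΔP of french fries = -1.73 × (-4.6%) = 8.0%.
Demand for hamburgers rises by about 8.0%.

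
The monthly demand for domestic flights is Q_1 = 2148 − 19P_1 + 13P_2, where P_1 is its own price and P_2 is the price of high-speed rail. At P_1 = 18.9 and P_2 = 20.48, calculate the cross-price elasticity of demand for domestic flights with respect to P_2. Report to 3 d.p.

0.130

At P_1 = 18.9 and P_2 = 20.48: Q_1 = 2055.14.
∂Q_1/∂P_2 = 13.
ε = (∂Q_1/∂P_2)(P_2/Q_1) = 13 × (20.48/2055.14) ≈ 0.130.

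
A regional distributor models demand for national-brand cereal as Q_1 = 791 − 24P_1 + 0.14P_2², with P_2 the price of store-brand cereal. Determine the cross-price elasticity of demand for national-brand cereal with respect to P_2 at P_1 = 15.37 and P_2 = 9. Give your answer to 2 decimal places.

At P_1 = 15.37 and P_2 = 9: Q_1 = 433.46.
∂Q_1/∂P_2 = 0.28P_2 = 0.28(9) = 2.5200.
ε = (∂Q_1/∂P_2)(P_2/Q_1) = 2.5200 × (9/433.46) ≈ 0.05.
ε > 0: substitutes.

0.05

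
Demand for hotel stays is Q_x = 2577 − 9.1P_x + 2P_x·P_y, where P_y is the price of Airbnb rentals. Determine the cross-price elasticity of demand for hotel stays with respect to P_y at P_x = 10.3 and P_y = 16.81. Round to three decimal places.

0.122

At P_x = 10.3 and P_y = 16.81: Q_x = 2829.556.
∂Q_x/∂P_y = 2P_x = 2(10.3) = 20.6000.
ε = (∂Q_x/∂P_y)(P_y/Q_x) = 20.6000 × (16.81/2829.556) ≈ 0.122.
ε > 0: substitutes.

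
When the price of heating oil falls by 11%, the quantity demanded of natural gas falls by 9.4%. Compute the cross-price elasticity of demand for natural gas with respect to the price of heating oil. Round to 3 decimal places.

0.855

ε = (%ΔQ of natural gas) / (%ΔP of heating oil) = (-9.4%) / (-11%) ≈ 0.855.
Positive cross-price elasticity: substitutes.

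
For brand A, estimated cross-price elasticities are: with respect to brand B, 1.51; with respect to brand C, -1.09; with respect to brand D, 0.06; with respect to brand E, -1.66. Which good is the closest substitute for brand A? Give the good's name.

brand B

Substitutes have ε > 0. Among the positive values, 1.51 (brand B) is largest.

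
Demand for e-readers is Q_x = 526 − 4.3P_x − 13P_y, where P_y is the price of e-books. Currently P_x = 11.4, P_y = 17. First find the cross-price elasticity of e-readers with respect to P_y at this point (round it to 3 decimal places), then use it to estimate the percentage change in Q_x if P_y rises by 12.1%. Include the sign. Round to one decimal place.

-10.4%

At P_x = 11.4, P_y = 17: Q_x = 255.98.
∂Q_x/∂P_y = -13.
ε = (∂Q_x/∂P_y)(P_y/Q_x) = -13.0000 × 17/255.98 ≈ -0.863.
%ΔQ_x ≈ ε × %ΔP_y = -0.863 × (12.1%) = -10.4%.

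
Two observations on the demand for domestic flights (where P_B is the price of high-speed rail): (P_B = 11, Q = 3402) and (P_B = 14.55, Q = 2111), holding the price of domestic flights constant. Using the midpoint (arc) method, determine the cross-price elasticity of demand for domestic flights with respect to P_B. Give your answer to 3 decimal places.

-1.685

ΔQ_A = 2111 − 3402 = -1291; ΔP_B = 14.55 − 11 = 3.55.
Midpoints: Q̄_A = 2756.5, P̄_B = 12.78.
ε = (ΔQ_A/Q̄_A)/(ΔP_B/P̄_B) = (-1291/2756.5)/(3.55/12.78) ≈ -1.685.
ε < 0: domestic flights and high-speed rail are complements.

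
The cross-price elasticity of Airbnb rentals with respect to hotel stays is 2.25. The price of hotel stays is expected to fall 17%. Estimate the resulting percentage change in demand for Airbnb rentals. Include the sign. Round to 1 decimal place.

-38.3%

%ΔQ ≈ ε × %ΔP of hotel stays = 2.25 × (-17%) = -38.3%.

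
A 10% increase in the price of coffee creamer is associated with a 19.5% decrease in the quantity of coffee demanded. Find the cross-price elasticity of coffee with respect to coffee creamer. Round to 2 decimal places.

ε = (%ΔQ of coffee) / (%ΔP of coffee creamer) = (-19.5%) / (10%) ≈ -1.95.
Negative cross-price elasticity: complements.

-1.95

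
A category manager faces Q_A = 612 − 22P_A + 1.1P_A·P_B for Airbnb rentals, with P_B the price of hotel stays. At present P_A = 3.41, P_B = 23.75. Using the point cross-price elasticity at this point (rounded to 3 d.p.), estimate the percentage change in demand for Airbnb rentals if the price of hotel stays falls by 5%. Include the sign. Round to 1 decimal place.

-0.7%

At P_A = 3.41, P_B = 23.75: Q_A = 626.066.
∂Q_A/∂P_B = 1.1P_A = 3.7510.
ε = (∂Q_A/∂P_B)(P_B/Q_A) = 3.7510 × 23.75/626.066 ≈ 0.142.
%ΔQ_A ≈ ε × %ΔP_B = 0.142 × (-5%) = -0.7%.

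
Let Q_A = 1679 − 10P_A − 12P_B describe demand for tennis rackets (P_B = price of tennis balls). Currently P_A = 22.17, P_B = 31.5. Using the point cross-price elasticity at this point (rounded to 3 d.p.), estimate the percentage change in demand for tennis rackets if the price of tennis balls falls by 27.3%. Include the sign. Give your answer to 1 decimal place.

At P_A = 22.17, P_B = 31.5: Q_A = 1079.3.
∂Q_A/∂P_B = -12.
ε = (∂Q_A/∂P_B)(P_B/Q_A) = -12.0000 × 31.5/1079.3 ≈ -0.350.
%ΔQ_A ≈ ε × %ΔP_B = -0.350 × (-27.3%) = 9.6%.

9.6%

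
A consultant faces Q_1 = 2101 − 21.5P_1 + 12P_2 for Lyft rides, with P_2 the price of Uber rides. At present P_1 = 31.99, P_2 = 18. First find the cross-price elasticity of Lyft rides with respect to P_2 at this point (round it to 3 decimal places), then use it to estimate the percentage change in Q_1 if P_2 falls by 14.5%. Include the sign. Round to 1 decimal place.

-1.9%

At P_1 = 31.99, P_2 = 18: Q_1 = 1629.215.
∂Q_1/∂P_2 = 12.
ε = (∂Q_1/∂P_2)(P_2/Q_1) = 12.0000 × 18/1629.215 ≈ 0.133.
%ΔQ_1 ≈ ε × %ΔP_2 = 0.133 × (-14.5%) = -1.9%.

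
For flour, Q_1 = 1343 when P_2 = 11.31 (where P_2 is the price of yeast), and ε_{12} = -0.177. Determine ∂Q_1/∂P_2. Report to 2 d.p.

ε = (∂Q_1/∂P_2)·(P_2/Q_1) ⇒ ∂Q_1/∂P_2 = ε·Q_1/P_2 = -0.177 × 1343/11.31 ≈ -21.02.

-21.02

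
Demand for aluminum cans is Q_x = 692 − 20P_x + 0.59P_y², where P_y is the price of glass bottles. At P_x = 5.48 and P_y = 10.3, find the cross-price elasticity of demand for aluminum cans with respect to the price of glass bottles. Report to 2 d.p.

At P_x = 5.48 and P_y = 10.3: Q_x = 644.993.
∂Q_x/∂P_y = 1.18P_y = 1.18(10.3) = 12.1540.
ε = (∂Q_x/∂P_y)(P_y/Q_x) = 12.1540 × (10.3/644.993) ≈ 0.19.
ε > 0: substitutes.

0.19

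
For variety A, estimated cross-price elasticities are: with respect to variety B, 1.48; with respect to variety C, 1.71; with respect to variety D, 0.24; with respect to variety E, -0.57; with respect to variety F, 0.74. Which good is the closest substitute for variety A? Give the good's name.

Substitutes have ε > 0. Among the positive values, 1.71 (variety C) is largest.

variety C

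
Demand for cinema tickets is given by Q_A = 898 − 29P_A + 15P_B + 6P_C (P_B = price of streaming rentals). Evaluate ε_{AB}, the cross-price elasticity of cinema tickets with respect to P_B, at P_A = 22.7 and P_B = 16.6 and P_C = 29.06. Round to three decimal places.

At P_A = 22.7 and P_B = 16.6 and P_C = 29.06: Q_A = 663.06.
∂Q_A/∂P_B = 15.
ε = (∂Q_A/∂P_B)(P_B/Q_A) = 15 × (16.6/663.06) ≈ 0.376.

0.376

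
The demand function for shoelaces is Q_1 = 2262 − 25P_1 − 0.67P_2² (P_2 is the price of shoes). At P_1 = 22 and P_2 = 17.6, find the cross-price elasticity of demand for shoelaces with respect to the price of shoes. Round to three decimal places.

-0.276

At P_1 = 22 and P_2 = 17.6: Q_1 = 1504.461.
∂Q_1/∂P_2 = -1.34P_2 = -1.34(17.6) = -23.5840.
ε = (∂Q_1/∂P_2)(P_2/Q_1) = -23.5840 × (17.6/1504.461) ≈ -0.276.
ε < 0: complements.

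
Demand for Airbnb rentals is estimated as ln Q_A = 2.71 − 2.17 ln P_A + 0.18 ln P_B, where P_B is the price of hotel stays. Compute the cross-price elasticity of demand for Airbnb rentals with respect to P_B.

In a log-linear (constant-elasticity) demand function, the coefficient on ln P_B is the cross-price elasticity.
ε = 0.18. Positive, so Airbnb rentals and hotel stays are substitutes.

0.18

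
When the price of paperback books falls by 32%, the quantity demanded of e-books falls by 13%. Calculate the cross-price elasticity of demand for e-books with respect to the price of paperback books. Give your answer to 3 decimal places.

0.406

ε = (%ΔQ of e-books) / (%ΔP of paperback books) = (-13%) / (-32%) ≈ 0.406.
Positive cross-price elasticity: substitutes.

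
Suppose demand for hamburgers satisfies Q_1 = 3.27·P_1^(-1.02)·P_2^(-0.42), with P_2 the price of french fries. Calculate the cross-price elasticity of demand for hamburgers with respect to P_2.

-0.42

In a log-linear (constant-elasticity) demand function, the coefficient on the exponent of P_2 is the cross-price elasticity.
ε = -0.42. Negative, so hamburgers and french fries are complements.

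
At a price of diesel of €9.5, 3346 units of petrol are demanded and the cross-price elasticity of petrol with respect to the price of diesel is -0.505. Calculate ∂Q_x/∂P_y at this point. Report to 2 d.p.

ε = (∂Q_x/∂P_y)·(P_y/Q_x) ⇒ ∂Q_x/∂P_y = ε·Q_x/P_y = -0.505 × 3346/9.5 ≈ -177.87.

-177.87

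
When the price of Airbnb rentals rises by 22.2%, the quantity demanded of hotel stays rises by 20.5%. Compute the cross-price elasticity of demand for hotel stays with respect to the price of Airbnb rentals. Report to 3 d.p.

0.923

ε = (%ΔQ of hotel stays) / (%ΔP of Airbnb rentals) = (20.5%) / (22.2%) ≈ 0.923.
Positive cross-price elasticity: substitutes.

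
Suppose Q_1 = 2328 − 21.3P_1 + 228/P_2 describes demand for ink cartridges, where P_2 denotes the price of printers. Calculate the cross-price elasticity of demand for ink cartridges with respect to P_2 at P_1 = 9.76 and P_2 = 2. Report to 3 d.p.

-0.051

At P_1 = 9.76 and P_2 = 2: Q_1 = 2234.112.
∂Q_1/∂P_2 = −228/P_2² = -57.0000.
ε = (∂Q_1/∂P_2)(P_2/Q_1) = -57.0000 × (2/2234.112) ≈ -0.051.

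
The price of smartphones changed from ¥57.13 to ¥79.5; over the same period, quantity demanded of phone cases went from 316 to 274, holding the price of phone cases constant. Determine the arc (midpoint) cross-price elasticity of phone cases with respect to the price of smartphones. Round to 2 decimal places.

ΔQ_A = 274 − 316 = -42; ΔP_B = 79.5 − 57.13 = 22.37.
Midpoints: Q̄_A = 295.0, P̄_B = 68.31.
ε = (ΔQ_A/Q̄_A)/(ΔP_B/P̄_B) = (-42/295.0)/(22.37/68.31) ≈ -0.43.
ε < 0: phone cases and smartphones are complements.

-0.43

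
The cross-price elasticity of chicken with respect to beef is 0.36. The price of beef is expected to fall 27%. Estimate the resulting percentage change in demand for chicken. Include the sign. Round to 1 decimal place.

-9.7%

%ΔQ ≈ ε × %ΔP of beef = 0.36 × (-27%) = -9.7%.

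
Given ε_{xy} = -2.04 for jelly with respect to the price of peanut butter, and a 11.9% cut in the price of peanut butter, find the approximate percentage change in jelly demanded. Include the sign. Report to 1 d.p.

24.3%

%ΔQ ≈ ε × %ΔP of peanut butter = -2.04 × (-11.9%) = 24.3%.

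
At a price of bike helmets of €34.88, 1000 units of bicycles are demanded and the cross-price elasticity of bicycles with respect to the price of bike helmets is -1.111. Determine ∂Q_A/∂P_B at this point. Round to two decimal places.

-31.85

ε = (∂Q_A/∂P_B)·(P_B/Q_A) ⇒ ∂Q_A/∂P_B = ε·Q_A/P_B = -1.111 × 1000/34.88 ≈ -31.85.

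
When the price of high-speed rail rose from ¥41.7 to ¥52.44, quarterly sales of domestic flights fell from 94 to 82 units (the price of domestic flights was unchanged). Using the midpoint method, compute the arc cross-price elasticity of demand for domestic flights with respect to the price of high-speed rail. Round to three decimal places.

ΔQ_A = 82 − 94 = -12; ΔP_B = 52.44 − 41.7 = 10.74.
Midpoints: Q̄_A = 88.0, P̄_B = 47.07.
ε = (ΔQ_A/Q̄_A)/(ΔP_B/P̄_B) = (-12/88.0)/(10.74/47.07) ≈ -0.598.

-0.598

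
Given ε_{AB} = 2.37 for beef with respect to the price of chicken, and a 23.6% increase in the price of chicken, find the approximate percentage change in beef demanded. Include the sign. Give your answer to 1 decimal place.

55.9%

%ΔQ ≈ ε × %ΔP of chicken = 2.37 × (23.6%) = 55.9%.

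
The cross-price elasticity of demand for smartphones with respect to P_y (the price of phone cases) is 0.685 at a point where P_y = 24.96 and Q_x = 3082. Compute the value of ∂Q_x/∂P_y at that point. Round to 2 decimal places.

84.58

ε = (∂Q_x/∂P_y)·(P_y/Q_x) ⇒ ∂Q_x/∂P_y = ε·Q_x/P_y = 0.685 × 3082/24.96 ≈ 84.58.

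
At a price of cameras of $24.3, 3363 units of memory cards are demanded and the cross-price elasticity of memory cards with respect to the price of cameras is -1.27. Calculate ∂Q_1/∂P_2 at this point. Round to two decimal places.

ε = (∂Q_1/∂P_2)·(P_2/Q_1) ⇒ ∂Q_1/∂P_2 = ε·Q_1/P_2 = -1.27 × 3363/24.3 ≈ -175.76.

-175.76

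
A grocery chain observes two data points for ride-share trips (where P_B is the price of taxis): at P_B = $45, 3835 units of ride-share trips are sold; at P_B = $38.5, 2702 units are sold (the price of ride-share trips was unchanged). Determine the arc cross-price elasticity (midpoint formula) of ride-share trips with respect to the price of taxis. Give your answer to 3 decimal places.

2.227

ΔQ_A = 2702 − 3835 = -1133; ΔP_B = 38.5 − 45 = -6.5.
Midpoints: Q̄_A = 3268.5, P̄_B = 41.75.
ε = (ΔQ_A/Q̄_A)/(ΔP_B/P̄_B) = (-1133/3268.5)/(-6.5/41.75) ≈ 2.227.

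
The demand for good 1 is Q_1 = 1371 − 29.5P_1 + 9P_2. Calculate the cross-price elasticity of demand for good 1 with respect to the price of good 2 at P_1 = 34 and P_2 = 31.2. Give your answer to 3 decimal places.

At P_1 = 34 and P_2 = 31.2: Q_1 = 648.8.
∂Q_1/∂P_2 = 9.
ε = (∂Q_1/∂P_2)(P_2/Q_1) = 9 × (31.2/648.8) ≈ 0.433.

0.433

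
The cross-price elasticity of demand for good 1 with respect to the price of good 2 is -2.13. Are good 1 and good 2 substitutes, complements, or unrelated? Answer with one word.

ε = -2.13 < 0, so a higher price of good 2 lowers demand for good 1: complements.

complements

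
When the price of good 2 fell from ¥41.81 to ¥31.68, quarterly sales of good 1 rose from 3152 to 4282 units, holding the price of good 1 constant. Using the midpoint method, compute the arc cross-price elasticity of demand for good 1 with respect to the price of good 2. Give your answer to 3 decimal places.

-1.103

ΔQ_1 = 4282 − 3152 = 1130; ΔP_2 = 31.68 − 41.81 = -10.13.
Midpoints: Q̄_1 = 3717.0, P̄_2 = 36.75.
ε = (ΔQ_1/Q̄_1)/(ΔP_2/P̄_2) = (1130/3717.0)/(-10.13/36.75) ≈ -1.103.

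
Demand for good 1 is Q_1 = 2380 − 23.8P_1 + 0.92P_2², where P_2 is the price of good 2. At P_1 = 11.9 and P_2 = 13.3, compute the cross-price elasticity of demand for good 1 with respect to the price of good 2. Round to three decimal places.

At P_1 = 11.9 and P_2 = 13.3: Q_1 = 2259.519.
∂Q_1/∂P_2 = 1.84P_2 = 1.84(13.3) = 24.4720.
ε = (∂Q_1/∂P_2)(P_2/Q_1) = 24.4720 × (13.3/2259.519) ≈ 0.144.
ε > 0: substitutes.

0.144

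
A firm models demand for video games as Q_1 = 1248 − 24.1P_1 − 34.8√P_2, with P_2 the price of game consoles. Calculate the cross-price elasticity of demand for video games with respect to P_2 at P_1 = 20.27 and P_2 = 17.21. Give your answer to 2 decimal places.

At P_1 = 20.27 and P_2 = 17.21: Q_1 = 615.125.
∂Q_1/∂P_2 = -34.8/(2√P_2) = -34.8/(2√17.21) = -4.1943.
ε = (∂Q_1/∂P_2)(P_2/Q_1) = -4.1943 × (17.21/615.125) ≈ -0.12.
ε < 0: complements.

-0.12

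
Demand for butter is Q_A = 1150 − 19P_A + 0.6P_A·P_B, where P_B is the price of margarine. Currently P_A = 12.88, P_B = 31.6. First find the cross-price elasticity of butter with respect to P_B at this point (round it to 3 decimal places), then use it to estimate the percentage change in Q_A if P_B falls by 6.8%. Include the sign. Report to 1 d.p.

-1.4%

At P_A = 12.88, P_B = 31.6: Q_A = 1149.485.
∂Q_A/∂P_B = 0.6P_A = 7.7280.
ε = (∂Q_A/∂P_B)(P_B/Q_A) = 7.7280 × 31.6/1149.485 ≈ 0.212.
%ΔQ_A ≈ ε × %ΔP_B = 0.212 × (-6.8%) = -1.4%.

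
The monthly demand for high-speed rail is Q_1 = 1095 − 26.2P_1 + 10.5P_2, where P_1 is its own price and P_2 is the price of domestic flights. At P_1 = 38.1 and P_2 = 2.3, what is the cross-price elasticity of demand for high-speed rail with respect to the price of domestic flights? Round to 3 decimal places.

0.200

At P_1 = 38.1 and P_2 = 2.3: Q_1 = 120.93.
∂Q_1/∂P_2 = 10.5.
ε = (∂Q_1/∂P_2)(P_2/Q_1) = 10.5 × (2.3/120.93) ≈ 0.200.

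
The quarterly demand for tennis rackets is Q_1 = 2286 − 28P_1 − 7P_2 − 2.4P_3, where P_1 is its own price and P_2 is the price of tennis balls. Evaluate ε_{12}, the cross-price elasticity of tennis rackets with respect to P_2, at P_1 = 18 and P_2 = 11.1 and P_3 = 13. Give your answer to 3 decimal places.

At P_1 = 18 and P_2 = 11.1 and P_3 = 13: Q_1 = 1673.1.
∂Q_1/∂P_2 = -7.
ε = (∂Q_1/∂P_2)(P_2/Q_1) = -7 × (11.1/1673.1) ≈ -0.046.

-0.046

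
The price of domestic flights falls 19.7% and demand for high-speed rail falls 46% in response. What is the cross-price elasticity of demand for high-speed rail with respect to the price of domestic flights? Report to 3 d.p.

2.335

ε = (%ΔQ of high-speed rail) / (%ΔP of domestic flights) = (-46%) / (-19.7%) ≈ 2.335.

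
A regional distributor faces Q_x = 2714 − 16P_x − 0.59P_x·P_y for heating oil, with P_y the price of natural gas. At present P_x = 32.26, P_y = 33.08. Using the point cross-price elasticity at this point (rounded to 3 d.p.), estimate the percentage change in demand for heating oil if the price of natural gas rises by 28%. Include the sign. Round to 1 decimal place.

-11.2%

At P_x = 32.26, P_y = 33.08: Q_x = 1568.215.
∂Q_x/∂P_y = -0.59P_x = -19.0334.
ε = (∂Q_x/∂P_y)(P_y/Q_x) = -19.0334 × 33.08/1568.215 ≈ -0.401.
%ΔQ_x ≈ ε × %ΔP_y = -0.401 × (28%) = -11.2%.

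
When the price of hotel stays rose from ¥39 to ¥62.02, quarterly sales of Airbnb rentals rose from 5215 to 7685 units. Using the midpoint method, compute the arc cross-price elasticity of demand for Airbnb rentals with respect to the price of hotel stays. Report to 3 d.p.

ΔQ_A = 7685 − 5215 = 2470; ΔP_B = 62.02 − 39 = 23.02.
Midpoints: Q̄_A = 6450.0, P̄_B = 50.51.
ε = (ΔQ_A/Q̄_A)/(ΔP_B/P̄_B) = (2470/6450.0)/(23.02/50.51) ≈ 0.840.
ε > 0: Airbnb rentals and hotel stays are substitutes.

0.840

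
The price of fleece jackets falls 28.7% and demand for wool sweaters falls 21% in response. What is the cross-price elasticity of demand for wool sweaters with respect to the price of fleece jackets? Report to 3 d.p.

0.732

ε = (%ΔQ of wool sweaters) / (%ΔP of fleece jackets) = (-21%) / (-28.7%) ≈ 0.732.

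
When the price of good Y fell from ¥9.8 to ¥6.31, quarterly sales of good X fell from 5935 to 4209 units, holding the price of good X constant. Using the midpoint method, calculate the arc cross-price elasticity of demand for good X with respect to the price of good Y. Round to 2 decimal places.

0.79

ΔQ_X = 4209 − 5935 = -1726; ΔP_Y = 6.31 − 9.8 = -3.49.
Midpoints: Q̄_X = 5072.0, P̄_Y = 8.05.
ε = (ΔQ_X/Q̄_X)/(ΔP_Y/P̄_Y) = (-1726/5072.0)/(-3.49/8.05) ≈ 0.79.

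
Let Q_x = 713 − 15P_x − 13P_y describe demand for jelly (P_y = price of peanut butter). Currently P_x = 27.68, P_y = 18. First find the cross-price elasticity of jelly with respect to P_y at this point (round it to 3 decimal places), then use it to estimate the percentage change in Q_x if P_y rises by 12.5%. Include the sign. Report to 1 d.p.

At P_x = 27.68, P_y = 18: Q_x = 63.8.
∂Q_x/∂P_y = -13.
ε = (∂Q_x/∂P_y)(P_y/Q_x) = -13.0000 × 18/63.8 ≈ -3.668.
%ΔQ_x ≈ ε × %ΔP_y = -3.668 × (12.5%) = -45.9%.

-45.9%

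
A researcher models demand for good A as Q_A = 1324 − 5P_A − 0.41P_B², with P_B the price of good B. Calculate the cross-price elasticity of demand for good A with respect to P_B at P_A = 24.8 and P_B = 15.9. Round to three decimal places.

-0.189

At P_A = 24.8 and P_B = 15.9: Q_A = 1096.348.
∂Q_A/∂P_B = -0.82P_B = -0.82(15.9) = -13.0380.
ε = (∂Q_A/∂P_B)(P_B/Q_A) = -13.0380 × (15.9/1096.348) ≈ -0.189.
ε < 0: complements.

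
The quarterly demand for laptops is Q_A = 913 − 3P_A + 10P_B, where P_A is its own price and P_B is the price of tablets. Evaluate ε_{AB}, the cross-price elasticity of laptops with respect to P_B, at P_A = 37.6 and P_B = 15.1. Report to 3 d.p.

0.159

At P_A = 37.6 and P_B = 15.1: Q_A = 951.2.
∂Q_A/∂P_B = 10.
ε = (∂Q_A/∂P_B)(P_B/Q_A) = 10 × (15.1/951.2) ≈ 0.159.
Since ε > 0, laptops and tablets are substitutes.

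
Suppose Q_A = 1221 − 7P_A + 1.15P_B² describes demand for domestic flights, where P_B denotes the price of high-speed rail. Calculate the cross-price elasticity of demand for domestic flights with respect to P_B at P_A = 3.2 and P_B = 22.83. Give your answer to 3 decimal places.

0.667

At P_A = 3.2 and P_B = 22.83: Q_A = 1797.990.
∂Q_A/∂P_B = 2.3P_B = 2.3(22.83) = 52.5090.
ε = (∂Q_A/∂P_B)(P_B/Q_A) = 52.5090 × (22.83/1797.990) ≈ 0.667.
ε > 0: substitutes.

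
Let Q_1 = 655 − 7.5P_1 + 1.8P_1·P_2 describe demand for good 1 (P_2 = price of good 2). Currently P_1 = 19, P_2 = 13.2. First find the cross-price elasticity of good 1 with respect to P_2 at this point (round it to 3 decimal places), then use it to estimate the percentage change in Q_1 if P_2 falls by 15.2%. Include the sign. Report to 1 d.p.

At P_1 = 19, P_2 = 13.2: Q_1 = 963.94.
∂Q_1/∂P_2 = 1.8P_1 = 34.2000.
ε = (∂Q_1/∂P_2)(P_2/Q_1) = 34.2000 × 13.2/963.94 ≈ 0.468.
%ΔQ_1 ≈ ε × %ΔP_2 = 0.468 × (-15.2%) = -7.1%.

-7.1%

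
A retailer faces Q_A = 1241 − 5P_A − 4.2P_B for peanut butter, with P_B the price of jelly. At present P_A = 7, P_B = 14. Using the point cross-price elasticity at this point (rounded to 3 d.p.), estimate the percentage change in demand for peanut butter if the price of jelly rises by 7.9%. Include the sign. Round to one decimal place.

At P_A = 7, P_B = 14: Q_A = 1147.2.
∂Q_A/∂P_B = -4.2.
ε = (∂Q_A/∂P_B)(P_B/Q_A) = -4.2000 × 14/1147.2 ≈ -0.051.
%ΔQ_A ≈ ε × %ΔP_B = -0.051 × (7.9%) = -0.4%.

-0.4%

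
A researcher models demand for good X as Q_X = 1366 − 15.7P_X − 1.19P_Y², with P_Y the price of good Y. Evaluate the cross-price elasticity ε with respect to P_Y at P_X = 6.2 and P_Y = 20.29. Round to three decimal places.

-1.258

At P_X = 6.2 and P_Y = 20.29: Q_X = 778.756.
∂Q_X/∂P_Y = -2.38P_Y = -2.38(20.29) = -48.2902.
ε = (∂Q_X/∂P_Y)(P_Y/Q_X) = -48.2902 × (20.29/778.756) ≈ -1.258.
ε < 0: complements.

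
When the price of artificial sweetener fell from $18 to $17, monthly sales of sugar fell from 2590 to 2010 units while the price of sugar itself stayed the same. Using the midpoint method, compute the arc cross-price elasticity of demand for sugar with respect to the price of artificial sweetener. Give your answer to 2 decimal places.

4.41

ΔQ_A = 2010 − 2590 = -580; ΔP_B = 17 − 18 = -1.
Midpoints: Q̄_A = 2300.0, P̄_B = 17.50.
ε = (ΔQ_A/Q̄_A)/(ΔP_B/P̄_B) = (-580/2300.0)/(-1/17.50) ≈ 4.41.
ε > 0: sugar and artificial sweetener are substitutes.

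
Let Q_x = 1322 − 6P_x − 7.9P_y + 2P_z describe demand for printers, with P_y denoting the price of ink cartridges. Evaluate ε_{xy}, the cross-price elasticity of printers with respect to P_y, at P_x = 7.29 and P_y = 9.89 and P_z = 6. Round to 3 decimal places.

At P_x = 7.29 and P_y = 9.89 and P_z = 6: Q_x = 1212.129.
∂Q_x/∂P_y = -7.9.
ε = (∂Q_x/∂P_y)(P_y/Q_x) = -7.9 × (9.89/1212.129) ≈ -0.064.

-0.064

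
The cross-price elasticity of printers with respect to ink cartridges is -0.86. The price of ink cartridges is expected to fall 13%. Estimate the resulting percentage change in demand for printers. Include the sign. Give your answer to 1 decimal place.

%ΔQ ≈ ε × %ΔP of ink cartridges = -0.86 × (-13%) = 11.2%.

11.2%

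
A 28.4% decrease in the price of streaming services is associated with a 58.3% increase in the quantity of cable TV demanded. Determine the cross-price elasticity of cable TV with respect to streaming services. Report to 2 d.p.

-2.05

ε = (%ΔQ of cable TV) / (%ΔP of streaming services) = (58.3%) / (-28.4%) ≈ -2.05.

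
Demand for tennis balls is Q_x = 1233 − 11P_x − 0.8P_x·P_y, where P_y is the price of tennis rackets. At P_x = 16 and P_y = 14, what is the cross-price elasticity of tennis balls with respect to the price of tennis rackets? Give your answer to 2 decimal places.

At P_x = 16 and P_y = 14: Q_x = 877.8.
∂Q_x/∂P_y = -0.8P_x = -0.8(16) = -12.8000.
ε = (∂Q_x/∂P_y)(P_y/Q_x) = -12.8000 × (14/877.8) ≈ -0.20.

-0.20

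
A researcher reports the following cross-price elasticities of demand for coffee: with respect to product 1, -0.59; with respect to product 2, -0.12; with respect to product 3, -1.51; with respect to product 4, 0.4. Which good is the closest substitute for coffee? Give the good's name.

product 4

Substitutes have ε > 0. Among the positive values, 0.4 (product 4) is largest.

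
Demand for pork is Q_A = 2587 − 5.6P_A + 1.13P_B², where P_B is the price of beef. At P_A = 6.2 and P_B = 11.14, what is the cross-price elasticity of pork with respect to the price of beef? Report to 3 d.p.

At P_A = 6.2 and P_B = 11.14: Q_A = 2692.513.
∂Q_A/∂P_B = 2.26P_B = 2.26(11.14) = 25.1764.
ε = (∂Q_A/∂P_B)(P_B/Q_A) = 25.1764 × (11.14/2692.513) ≈ 0.104.
ε > 0: substitutes.

0.104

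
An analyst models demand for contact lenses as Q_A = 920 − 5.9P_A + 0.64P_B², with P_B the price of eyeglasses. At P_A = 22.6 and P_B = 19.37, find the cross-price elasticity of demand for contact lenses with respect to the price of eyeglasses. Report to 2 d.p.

0.47

At P_A = 22.6 and P_B = 19.37: Q_A = 1026.786.
∂Q_A/∂P_B = 1.28P_B = 1.28(19.37) = 24.7936.
ε = (∂Q_A/∂P_B)(P_B/Q_A) = 24.7936 × (19.37/1026.786) ≈ 0.47.
ε > 0: substitutes.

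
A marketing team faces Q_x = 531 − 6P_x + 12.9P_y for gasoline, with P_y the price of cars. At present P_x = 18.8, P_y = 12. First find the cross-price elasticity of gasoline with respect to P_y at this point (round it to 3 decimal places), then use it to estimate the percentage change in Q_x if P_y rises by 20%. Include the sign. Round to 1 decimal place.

5.4%

At P_x = 18.8, P_y = 12: Q_x = 573.
∂Q_x/∂P_y = 12.9.
ε = (∂Q_x/∂P_y)(P_y/Q_x) = 12.9000 × 12/573 ≈ 0.270.
%ΔQ_x ≈ ε × %ΔP_y = 0.270 × (20%) = 5.4%.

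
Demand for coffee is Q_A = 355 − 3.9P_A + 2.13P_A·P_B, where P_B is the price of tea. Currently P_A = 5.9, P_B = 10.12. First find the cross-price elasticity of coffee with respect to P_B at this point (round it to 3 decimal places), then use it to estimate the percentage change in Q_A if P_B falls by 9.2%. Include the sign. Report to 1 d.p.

At P_A = 5.9, P_B = 10.12: Q_A = 459.168.
∂Q_A/∂P_B = 2.13P_A = 12.5670.
ε = (∂Q_A/∂P_B)(P_B/Q_A) = 12.5670 × 10.12/459.168 ≈ 0.277.
%ΔQ_A ≈ ε × %ΔP_B = 0.277 × (-9.2%) = -2.5%.

-2.5%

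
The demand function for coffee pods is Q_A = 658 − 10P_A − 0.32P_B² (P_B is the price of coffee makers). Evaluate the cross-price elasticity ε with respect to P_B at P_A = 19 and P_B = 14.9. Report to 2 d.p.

At P_A = 19 and P_B = 14.9: Q_A = 396.957.
∂Q_A/∂P_B = -0.64P_B = -0.64(14.9) = -9.5360.
ε = (∂Q_A/∂P_B)(P_B/Q_A) = -9.5360 × (14.9/396.957) ≈ -0.36.

-0.36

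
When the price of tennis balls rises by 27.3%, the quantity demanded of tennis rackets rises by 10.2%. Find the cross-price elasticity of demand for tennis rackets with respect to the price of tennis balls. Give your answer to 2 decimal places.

ε = (%ΔQ of tennis rackets) / (%ΔP of tennis balls) = (10.2%) / (27.3%) ≈ 0.37.

0.37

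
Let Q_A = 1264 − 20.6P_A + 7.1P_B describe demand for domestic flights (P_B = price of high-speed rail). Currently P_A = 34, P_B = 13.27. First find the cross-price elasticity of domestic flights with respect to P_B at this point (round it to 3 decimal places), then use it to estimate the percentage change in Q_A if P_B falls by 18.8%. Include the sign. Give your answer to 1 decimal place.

At P_A = 34, P_B = 13.27: Q_A = 657.817.
∂Q_A/∂P_B = 7.1.
ε = (∂Q_A/∂P_B)(P_B/Q_A) = 7.1000 × 13.27/657.817 ≈ 0.143.
%ΔQ_A ≈ ε × %ΔP_B = 0.143 × (-18.8%) = -2.7%.

-2.7%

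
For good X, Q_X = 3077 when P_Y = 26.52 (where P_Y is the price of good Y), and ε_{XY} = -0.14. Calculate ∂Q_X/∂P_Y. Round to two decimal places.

ε = (∂Q_X/∂P_Y)·(P_Y/Q_X) ⇒ ∂Q_X/∂P_Y = ε·Q_X/P_Y = -0.14 × 3077/26.52 ≈ -16.24.

-16.24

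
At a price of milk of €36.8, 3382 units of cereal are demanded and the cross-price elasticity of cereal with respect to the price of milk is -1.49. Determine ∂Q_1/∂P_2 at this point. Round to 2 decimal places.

ε = (∂Q_1/∂P_2)·(P_2/Q_1) ⇒ ∂Q_1/∂P_2 = ε·Q_1/P_2 = -1.49 × 3382/36.8 ≈ -136.93.

-136.93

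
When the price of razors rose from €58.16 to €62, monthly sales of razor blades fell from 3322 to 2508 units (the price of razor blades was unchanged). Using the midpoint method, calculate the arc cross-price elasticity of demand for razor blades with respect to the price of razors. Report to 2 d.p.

ΔQ_A = 2508 − 3322 = -814; ΔP_B = 62 − 58.16 = 3.84.
Midpoints: Q̄_A = 2915.0, P̄_B = 60.08.
ε = (ΔQ_A/Q̄_A)/(ΔP_B/P̄_B) = (-814/2915.0)/(3.84/60.08) ≈ -4.37.

-4.37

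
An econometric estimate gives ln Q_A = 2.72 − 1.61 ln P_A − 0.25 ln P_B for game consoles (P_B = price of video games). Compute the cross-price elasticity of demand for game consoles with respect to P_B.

-0.25

In a log-linear (constant-elasticity) demand function, the coefficient on ln P_B is the cross-price elasticity.
ε = -0.25. Negative, so game consoles and video games are complements.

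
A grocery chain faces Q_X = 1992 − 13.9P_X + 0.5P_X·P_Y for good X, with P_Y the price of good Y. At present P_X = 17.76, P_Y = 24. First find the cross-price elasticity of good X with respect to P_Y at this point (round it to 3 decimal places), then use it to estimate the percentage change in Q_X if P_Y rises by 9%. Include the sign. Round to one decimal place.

At P_X = 17.76, P_Y = 24: Q_X = 1958.256.
∂Q_X/∂P_Y = 0.5P_X = 8.8800.
ε = (∂Q_X/∂P_Y)(P_Y/Q_X) = 8.8800 × 24/1958.256 ≈ 0.109.
%ΔQ_X ≈ ε × %ΔP_Y = 0.109 × (9%) = 1.0%.

1.0%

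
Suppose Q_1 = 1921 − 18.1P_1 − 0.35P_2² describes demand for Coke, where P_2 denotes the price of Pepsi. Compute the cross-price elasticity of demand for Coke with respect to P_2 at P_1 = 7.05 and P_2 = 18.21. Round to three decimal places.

At P_1 = 7.05 and P_2 = 18.21: Q_1 = 1677.334.
∂Q_1/∂P_2 = -0.7P_2 = -0.7(18.21) = -12.7470.
ε = (∂Q_1/∂P_2)(P_2/Q_1) = -12.7470 × (18.21/1677.334) ≈ -0.138.

-0.138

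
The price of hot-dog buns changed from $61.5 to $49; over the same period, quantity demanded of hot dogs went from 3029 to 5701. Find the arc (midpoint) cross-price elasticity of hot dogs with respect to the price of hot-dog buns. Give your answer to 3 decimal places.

ΔQ_A = 5701 − 3029 = 2672; ΔP_B = 49 − 61.5 = -12.5.
Midpoints: Q̄_A = 4365.0, P̄_B = 55.25.
ε = (ΔQ_A/Q̄_A)/(ΔP_B/P̄_B) = (2672/4365.0)/(-12.5/55.25) ≈ -2.706.

-2.706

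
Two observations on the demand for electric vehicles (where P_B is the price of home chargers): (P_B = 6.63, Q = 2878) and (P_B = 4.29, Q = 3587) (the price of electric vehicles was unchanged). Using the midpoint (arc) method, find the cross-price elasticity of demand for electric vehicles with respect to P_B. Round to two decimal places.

-0.51

ΔQ_A = 3587 − 2878 = 709; ΔP_B = 4.29 − 6.63 = -2.34.
Midpoints: Q̄_A = 3232.5, P̄_B = 5.46.
ε = (ΔQ_A/Q̄_A)/(ΔP_B/P̄_B) = (709/3232.5)/(-2.34/5.46) ≈ -0.51.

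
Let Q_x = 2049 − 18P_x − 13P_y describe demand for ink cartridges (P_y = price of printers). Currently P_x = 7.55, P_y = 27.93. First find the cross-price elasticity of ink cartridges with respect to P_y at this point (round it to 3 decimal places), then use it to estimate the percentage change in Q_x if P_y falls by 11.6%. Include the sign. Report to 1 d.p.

2.7%

At P_x = 7.55, P_y = 27.93: Q_x = 1550.01.
∂Q_x/∂P_y = -13.
ε = (∂Q_x/∂P_y)(P_y/Q_x) = -13.0000 × 27.93/1550.01 ≈ -0.234.
%ΔQ_x ≈ ε × %ΔP_y = -0.234 × (-11.6%) = 2.7%.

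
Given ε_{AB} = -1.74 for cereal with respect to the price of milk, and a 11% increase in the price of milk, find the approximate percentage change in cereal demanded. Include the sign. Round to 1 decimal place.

%ΔQ ≈ ε × %ΔP of milk = -1.74 × (11%) = -19.1%.

-19.1%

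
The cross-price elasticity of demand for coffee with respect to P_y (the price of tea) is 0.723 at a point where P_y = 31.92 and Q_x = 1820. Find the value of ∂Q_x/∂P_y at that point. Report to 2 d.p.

ε = (∂Q_x/∂P_y)·(P_y/Q_x) ⇒ ∂Q_x/∂P_y = ε·Q_x/P_y = 0.723 × 1820/31.92 ≈ 41.22.

41.22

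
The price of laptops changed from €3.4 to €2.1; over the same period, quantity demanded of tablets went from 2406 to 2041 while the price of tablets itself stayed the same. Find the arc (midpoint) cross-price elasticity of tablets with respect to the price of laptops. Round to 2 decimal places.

ΔQ_A = 2041 − 2406 = -365; ΔP_B = 2.1 − 3.4 = -1.3.
Midpoints: Q̄_A = 2223.5, P̄_B = 2.75.
ε = (ΔQ_A/Q̄_A)/(ΔP_B/P̄_B) = (-365/2223.5)/(-1.3/2.75) ≈ 0.35.

0.35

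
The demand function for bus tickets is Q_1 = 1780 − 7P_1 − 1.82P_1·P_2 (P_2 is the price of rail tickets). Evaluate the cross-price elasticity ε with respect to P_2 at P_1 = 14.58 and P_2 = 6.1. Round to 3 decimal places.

At P_1 = 14.58 and P_2 = 6.1: Q_1 = 1516.073.
∂Q_1/∂P_2 = -1.82P_1 = -1.82(14.58) = -26.5356.
ε = (∂Q_1/∂P_2)(P_2/Q_1) = -26.5356 × (6.1/1516.073) ≈ -0.107.

-0.107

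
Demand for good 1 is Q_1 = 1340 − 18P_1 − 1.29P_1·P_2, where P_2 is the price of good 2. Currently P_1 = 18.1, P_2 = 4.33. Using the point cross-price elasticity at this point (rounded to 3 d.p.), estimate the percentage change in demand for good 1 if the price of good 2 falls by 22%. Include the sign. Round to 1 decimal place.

At P_1 = 18.1, P_2 = 4.33: Q_1 = 913.099.
∂Q_1/∂P_2 = -1.29P_1 = -23.3490.
ε = (∂Q_1/∂P_2)(P_2/Q_1) = -23.3490 × 4.33/913.099 ≈ -0.111.
%ΔQ_1 ≈ ε × %ΔP_2 = -0.111 × (-22%) = 2.4%.

2.4%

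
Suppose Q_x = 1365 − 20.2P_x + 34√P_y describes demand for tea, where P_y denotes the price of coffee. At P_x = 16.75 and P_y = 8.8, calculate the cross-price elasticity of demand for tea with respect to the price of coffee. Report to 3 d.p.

0.045

At P_x = 16.75 and P_y = 8.8: Q_x = 1127.510.
∂Q_x/∂P_y = 34/(2√P_y) = 34/(2√8.8) = 5.7307.
ε = (∂Q_x/∂P_y)(P_y/Q_x) = 5.7307 × (8.8/1127.510) ≈ 0.045.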